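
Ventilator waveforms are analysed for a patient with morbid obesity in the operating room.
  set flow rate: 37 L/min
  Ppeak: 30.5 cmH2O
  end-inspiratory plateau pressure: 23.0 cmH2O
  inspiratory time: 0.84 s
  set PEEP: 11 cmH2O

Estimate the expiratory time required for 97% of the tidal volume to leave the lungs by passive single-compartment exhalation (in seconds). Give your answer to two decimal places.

1.84

Flow: 37 L/min ÷ 60 = 0.6167 L/s.
Vt = flow × Ti = 0.6167 L/s × 0.84 s × 1000 mL/L = 518.03 mL.
R = (PIP − Pplat)/V̇ = (30.5 − 23.0) / 0.6167 = 7.5/0.6167 = 12.162 cmH2O·s/L.
C = Vt/(Pplat − PEEP) = 518.03 / (23.0 − 11) = 518.03/12.0 = 43.169 mL/cmH2O.
τ = R × C = 12.162 × 0.04317 L/cmH2O = 0.525 s.
t = −τ·ln(1 − 0.97) = −0.525·ln(0.03) = 1.841 s.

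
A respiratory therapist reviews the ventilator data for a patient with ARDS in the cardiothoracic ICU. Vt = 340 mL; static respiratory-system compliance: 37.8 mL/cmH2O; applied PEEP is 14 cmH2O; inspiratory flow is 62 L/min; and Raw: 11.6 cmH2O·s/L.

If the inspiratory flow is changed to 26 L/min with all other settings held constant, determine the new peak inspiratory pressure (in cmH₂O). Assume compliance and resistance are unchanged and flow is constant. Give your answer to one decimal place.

Flow: 62 L/min ÷ 60 = 1.0333 L/s.
New flow: 26 L/min ÷ 60 = 0.4333 L/s.
PIP = Vt/C + R·V̇ + PEEP (constant-flow equation of motion).
Only the resistive term changes: ΔPIP = R × ΔV̇ = 11.6 × (0.4333 − 1.0333) = 11.6 × -0.6 = -6.96 cmH2O.
Original PIP = 340/37.8 + 11.6×1.0333 + 14 = 34.981 cmH2O; new PIP = 34.981 + (-6.96) = 28.021 cmH2O.

28.0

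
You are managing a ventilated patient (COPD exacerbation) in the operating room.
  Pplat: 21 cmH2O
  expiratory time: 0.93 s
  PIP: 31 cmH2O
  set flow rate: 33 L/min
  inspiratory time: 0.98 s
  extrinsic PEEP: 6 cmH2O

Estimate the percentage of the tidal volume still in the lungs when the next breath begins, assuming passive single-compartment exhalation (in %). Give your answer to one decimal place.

24.1

Flow: 33 L/min ÷ 60 = 0.55 L/s.
Vt = flow × Ti = 0.55 L/s × 0.98 s × 1000 mL/L = 539.0 mL.
R = (PIP − Pplat)/V̇ = (31 − 21) / 0.55 = 10.0/0.55 = 18.182 cmH2O·s/L.
C = Vt/(Pplat − PEEP) = 539.0 / (21 − 6) = 539.0/15.0 = 35.933 mL/cmH2O.
τ = R × C = 18.182 × 0.03593 L/cmH2O = 0.6533 s.
Fraction remaining at end-expiration = e^(−Te/τ) = e^(−0.93/0.6533) = 0.2409 → 24.09%.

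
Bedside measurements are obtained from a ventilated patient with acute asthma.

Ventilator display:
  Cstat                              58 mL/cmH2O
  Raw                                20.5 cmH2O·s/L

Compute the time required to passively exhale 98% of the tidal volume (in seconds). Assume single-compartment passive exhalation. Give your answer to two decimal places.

τ = R × C = 20.5 × 58 mL/cmH2O = 20.5 × 0.058 L/cmH2O = 1.189 s.
Exhaled fraction f = 1 − e^(−t/τ) → t = −τ·ln(1 − f) = −1.189·ln(0.02) = 4.651 s.

4.65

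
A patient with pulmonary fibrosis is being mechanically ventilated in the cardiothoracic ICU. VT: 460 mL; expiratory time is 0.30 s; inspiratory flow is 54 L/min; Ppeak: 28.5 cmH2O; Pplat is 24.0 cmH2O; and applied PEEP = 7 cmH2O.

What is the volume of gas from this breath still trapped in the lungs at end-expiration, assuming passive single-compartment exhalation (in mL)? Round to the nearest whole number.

Flow: 54 L/min ÷ 60 = 0.9 L/s.
R = (PIP − Pplat)/V̇ = (28.5 − 24.0) / 0.9 = 4.5/0.9 = 5.0 cmH2O·s/L.
C = Vt/(Pplat − PEEP) = 460.0 / (24.0 − 7) = 460.0/17.0 = 27.059 mL/cmH2O.
τ = R × C = 5.0 × 0.02706 L/cmH2O = 0.1353 s.
Fraction remaining = e^(−Te/τ) = e^(−0.30/0.1353) = 0.1089.
Trapped volume = 460.0 × 0.1089 = 50.094 mL.

50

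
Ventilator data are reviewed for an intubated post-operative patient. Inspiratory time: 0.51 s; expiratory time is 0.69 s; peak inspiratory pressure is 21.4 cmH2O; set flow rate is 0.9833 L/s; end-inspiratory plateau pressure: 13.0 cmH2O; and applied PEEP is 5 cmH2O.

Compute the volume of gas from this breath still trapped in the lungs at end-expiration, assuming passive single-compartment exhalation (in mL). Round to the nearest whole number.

138

Vt = flow × Ti = 0.9833 L/s × 0.51 s × 1000 mL/L = 501.48 mL.
R = (PIP − Pplat)/V̇ = (21.4 − 13.0) / 0.9833 = 8.4/0.9833 = 8.543 cmH2O·s/L.
C = Vt/(Pplat − PEEP) = 501.48 / (13.0 − 5) = 501.48/8.0 = 62.685 mL/cmH2O.
τ = R × C = 8.543 × 0.06269 L/cmH2O = 0.5356 s.
Fraction remaining = e^(−Te/τ) = e^(−0.69/0.5356) = 0.2757.
Trapped volume = 501.48 × 0.2757 = 138.26 mL.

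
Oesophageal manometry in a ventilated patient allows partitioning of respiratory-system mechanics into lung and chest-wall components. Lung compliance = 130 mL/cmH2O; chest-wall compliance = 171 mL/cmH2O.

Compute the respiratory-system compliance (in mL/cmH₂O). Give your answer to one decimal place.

Lung and chest wall are elastances in series: 1/Crs = 1/CL + 1/Ccw.
1/Crs = 1/130 + 1/171 = 0.01354.
Crs = 73.855 mL/cmH2O.

73.9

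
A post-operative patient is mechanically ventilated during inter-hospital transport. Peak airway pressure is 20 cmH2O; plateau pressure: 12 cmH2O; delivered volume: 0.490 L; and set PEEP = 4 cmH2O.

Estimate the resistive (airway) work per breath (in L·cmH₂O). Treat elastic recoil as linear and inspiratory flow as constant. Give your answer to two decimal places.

With constant inspiratory flow the resistive pressure is constant at PIP − Pplat = 20 − 12 = 8.0 cmH2O, so resistive work = 8.0 × 0.490 = 3.92 L·cmH2O.

3.92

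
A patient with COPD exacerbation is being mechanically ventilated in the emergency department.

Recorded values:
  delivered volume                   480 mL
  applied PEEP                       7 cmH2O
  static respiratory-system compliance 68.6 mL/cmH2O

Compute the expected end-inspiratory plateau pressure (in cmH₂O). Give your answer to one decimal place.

Pplat = PEEP + Vt / Cstat = 7 + 480 / 68.6 = 7 + 6.997 = 13.997 cmH2O.

14.0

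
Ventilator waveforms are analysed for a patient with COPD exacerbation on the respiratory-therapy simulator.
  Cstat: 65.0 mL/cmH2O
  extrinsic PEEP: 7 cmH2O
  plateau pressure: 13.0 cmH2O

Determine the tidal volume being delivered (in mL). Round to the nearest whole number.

Vt = Cstat × (Pplat − PEEP) = 65.0 × (13.0 − 7) = 65.0 × 6.0 = 390.0 mL.

390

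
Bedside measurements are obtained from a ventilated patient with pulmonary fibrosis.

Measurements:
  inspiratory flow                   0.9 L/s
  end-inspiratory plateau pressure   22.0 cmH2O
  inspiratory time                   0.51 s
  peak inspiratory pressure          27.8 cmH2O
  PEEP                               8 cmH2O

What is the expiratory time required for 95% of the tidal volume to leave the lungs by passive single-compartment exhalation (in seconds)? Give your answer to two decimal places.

Vt = flow × Ti = 0.9 L/s × 0.51 s × 1000 mL/L = 459.0 mL.
R = (PIP − Pplat)/V̇ = (27.8 − 22.0) / 0.9 = 5.8/0.9 = 6.444 cmH2O·s/L.
C = Vt/(Pplat − PEEP) = 459.0 / (22.0 − 8) = 459.0/14.0 = 32.786 mL/cmH2O.
τ = R × C = 6.444 × 0.03279 L/cmH2O = 0.2113 s.
t = −τ·ln(1 − 0.95) = −0.2113·ln(0.05) = 0.633 s.

0.63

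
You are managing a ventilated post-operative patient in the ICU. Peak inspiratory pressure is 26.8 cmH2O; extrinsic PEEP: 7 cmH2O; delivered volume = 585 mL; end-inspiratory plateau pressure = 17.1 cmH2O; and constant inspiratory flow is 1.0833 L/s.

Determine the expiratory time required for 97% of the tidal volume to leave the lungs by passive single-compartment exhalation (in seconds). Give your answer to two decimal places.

R = (PIP − Pplat)/V̇ = (26.8 − 17.1) / 1.0833 = 9.7/1.0833 = 8.954 cmH2O·s/L.
C = Vt/(Pplat − PEEP) = 585.0 / (17.1 − 7) = 585.0/10.1 = 57.921 mL/cmH2O.
τ = R × C = 8.954 × 0.05792 L/cmH2O = 0.5186 s.
t = −τ·ln(1 − 0.97) = −0.5186·ln(0.03) = 1.819 s.

1.82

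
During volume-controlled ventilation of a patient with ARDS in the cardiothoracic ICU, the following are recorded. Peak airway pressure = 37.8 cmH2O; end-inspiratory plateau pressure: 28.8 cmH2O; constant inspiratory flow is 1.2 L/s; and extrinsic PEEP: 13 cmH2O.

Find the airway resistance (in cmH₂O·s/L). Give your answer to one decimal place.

7.5

Raw = (PIP − Pplat) / flow = (37.8 − 28.8) / 1.2 = 9.0 / 1.2 = 7.5 cmH2O·s/L.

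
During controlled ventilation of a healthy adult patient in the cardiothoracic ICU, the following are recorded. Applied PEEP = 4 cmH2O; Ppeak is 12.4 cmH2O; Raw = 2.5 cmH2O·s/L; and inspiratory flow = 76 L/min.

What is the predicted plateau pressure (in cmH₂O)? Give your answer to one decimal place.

9.2

Flow: 76 L/min ÷ 60 = 1.2667 L/s.
Pplat = PIP − Raw × flow = 12.4 − 2.5 × 1.2667 = 12.4 − 3.167 = 9.233 cmH2O.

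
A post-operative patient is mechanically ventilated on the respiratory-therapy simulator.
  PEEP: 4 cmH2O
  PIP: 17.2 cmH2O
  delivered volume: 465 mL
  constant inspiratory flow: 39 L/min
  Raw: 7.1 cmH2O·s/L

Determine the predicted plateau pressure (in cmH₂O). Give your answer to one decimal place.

Flow: 39 L/min ÷ 60 = 0.65 L/s.
Pplat = PIP − Raw × flow = 17.2 − 7.1 × 0.65 = 17.2 − 4.615 = 12.585 cmH2O.

12.6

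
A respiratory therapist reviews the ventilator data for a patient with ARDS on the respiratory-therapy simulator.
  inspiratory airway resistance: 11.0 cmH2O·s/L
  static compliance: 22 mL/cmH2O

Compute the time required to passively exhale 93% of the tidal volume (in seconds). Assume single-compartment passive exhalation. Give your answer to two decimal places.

τ = R × C = 11.0 × 22 mL/cmH2O = 11.0 × 0.022 L/cmH2O = 0.242 s.
Exhaled fraction f = 1 − e^(−t/τ) → t = −τ·ln(1 − f) = −0.242·ln(0.07) = 0.6435 s.

0.64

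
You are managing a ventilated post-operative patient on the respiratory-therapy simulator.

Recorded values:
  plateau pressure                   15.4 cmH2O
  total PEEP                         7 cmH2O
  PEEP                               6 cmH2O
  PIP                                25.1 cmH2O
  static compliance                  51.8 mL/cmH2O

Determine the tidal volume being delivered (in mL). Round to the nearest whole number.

435

End-expiratory occlusion gives total PEEP = 7 cmH2O (intrinsic PEEP = 7 − 6 = 1). Use total PEEP for the elastic gradient.
Vt = Cstat × (Pplat − PEEPtotal) = 51.8 × (15.4 − 7) = 51.8 × 8.4 = 435.12 mL.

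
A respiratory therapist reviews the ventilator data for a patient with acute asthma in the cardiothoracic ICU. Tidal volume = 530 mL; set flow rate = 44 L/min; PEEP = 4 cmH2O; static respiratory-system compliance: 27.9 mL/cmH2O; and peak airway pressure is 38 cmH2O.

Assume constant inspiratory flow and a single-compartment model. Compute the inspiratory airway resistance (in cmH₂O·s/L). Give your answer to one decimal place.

Flow: 44 L/min ÷ 60 = 0.7333 L/s.
Equation of motion (constant flow): PIP = Vt/C + R·V̇ + PEEP.
R·V̇ = PIP − Vt/C − PEEP = 38 − 530/27.9 − 4 = 38 − 18.996 − 4 = 15.004 cmH2O.
R = 15.004 / 0.7333 = 20.461 cmH2O·s/L.

20.5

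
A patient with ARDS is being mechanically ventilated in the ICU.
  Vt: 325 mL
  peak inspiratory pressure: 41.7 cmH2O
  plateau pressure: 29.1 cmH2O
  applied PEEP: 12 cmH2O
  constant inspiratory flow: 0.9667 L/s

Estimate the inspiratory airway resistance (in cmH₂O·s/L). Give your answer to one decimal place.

Raw = (PIP − Pplat) / flow = (41.7 − 29.1) / 0.9667 = 12.6 / 0.9667 = 13.034 cmH2O·s/L.

13.0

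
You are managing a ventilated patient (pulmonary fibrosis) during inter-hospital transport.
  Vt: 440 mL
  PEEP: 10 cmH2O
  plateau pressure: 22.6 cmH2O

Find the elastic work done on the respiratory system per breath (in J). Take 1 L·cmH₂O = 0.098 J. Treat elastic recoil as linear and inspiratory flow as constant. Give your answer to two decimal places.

0.27

Elastic work ≈ ½ × (Pplat − PEEP) × Vt = 0.5 × (22.6 − 10) × 0.440 L = 0.5 × 12.6 × 0.440 = 2.772 L·cmH2O.
× 0.098 J/(L·cmH2O) → 0.2717 J.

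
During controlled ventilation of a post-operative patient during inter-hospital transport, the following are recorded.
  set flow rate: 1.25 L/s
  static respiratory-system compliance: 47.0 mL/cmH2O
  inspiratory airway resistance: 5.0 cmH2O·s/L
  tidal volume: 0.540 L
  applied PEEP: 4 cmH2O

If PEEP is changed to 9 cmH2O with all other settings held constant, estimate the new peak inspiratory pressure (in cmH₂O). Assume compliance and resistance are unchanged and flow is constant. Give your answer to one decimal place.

PIP = Vt/C + R·V̇ + PEEP (constant-flow equation of motion).
Only the baseline term changes: ΔPIP = ΔPEEP = 9 − 4 = 5.0 cmH2O.
Original PIP = 540/47.0 + 5.0×1.25 + 4 = 21.739 cmH2O; new PIP = 21.739 + (5.0) = 26.739 cmH2O.

26.7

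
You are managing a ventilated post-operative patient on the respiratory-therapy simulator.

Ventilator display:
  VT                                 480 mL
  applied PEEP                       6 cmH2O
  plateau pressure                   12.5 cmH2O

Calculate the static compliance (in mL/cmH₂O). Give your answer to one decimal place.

Cstat = Vt / (Pplat − PEEP) = 480 / (12.5 − 6) = 480 / 6.5 = 73.846 mL/cmH2O.

73.8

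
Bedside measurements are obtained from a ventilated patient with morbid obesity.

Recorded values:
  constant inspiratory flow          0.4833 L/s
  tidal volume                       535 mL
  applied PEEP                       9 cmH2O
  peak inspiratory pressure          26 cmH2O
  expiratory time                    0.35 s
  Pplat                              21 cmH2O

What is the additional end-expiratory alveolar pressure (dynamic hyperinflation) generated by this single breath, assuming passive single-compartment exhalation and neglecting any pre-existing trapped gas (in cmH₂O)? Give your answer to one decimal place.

R = (PIP − Pplat)/V̇ = (26 − 21) / 0.4833 = 5.0/0.4833 = 10.346 cmH2O·s/L.
C = Vt/(Pplat − PEEP) = 535.0 / (21 − 9) = 535.0/12.0 = 44.583 mL/cmH2O.
τ = R × C = 10.346 × 0.04458 L/cmH2O = 0.4612 s.
Fraction remaining = e^(−Te/τ) = e^(−0.35/0.4612) = 0.4682; trapped volume = 535.0 × 0.4682 = 250.49 mL.
Additional alveolar pressure from trapping ≈ V_trapped / C = 250.49 / 44.583 = 5.619 cmH2O.

5.6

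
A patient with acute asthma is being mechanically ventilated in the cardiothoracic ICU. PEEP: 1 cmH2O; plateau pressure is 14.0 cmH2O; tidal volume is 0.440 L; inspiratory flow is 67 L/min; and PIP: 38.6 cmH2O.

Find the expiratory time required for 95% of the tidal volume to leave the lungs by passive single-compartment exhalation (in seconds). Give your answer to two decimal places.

Flow: 67 L/min ÷ 60 = 1.1167 L/s.
R = (PIP − Pplat)/V̇ = (38.6 − 14.0) / 1.1167 = 24.6/1.1167 = 22.029 cmH2O·s/L.
C = Vt/(Pplat − PEEP) = 440.0 / (14.0 − 1) = 440.0/13.0 = 33.846 mL/cmH2O.
τ = R × C = 22.029 × 0.03385 L/cmH2O = 0.7457 s.
t = −τ·ln(1 − 0.95) = −0.7457·ln(0.05) = 2.234 s.

2.23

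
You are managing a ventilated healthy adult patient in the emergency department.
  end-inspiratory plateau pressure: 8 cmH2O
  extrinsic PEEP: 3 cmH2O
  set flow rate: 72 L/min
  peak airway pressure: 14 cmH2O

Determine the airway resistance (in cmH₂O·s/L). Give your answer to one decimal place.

Flow: 72 L/min ÷ 60 = 1.2 L/s.
Raw = (PIP − Pplat) / flow = (14 − 8) / 1.2 = 6.0 / 1.2 = 5.0 cmH2O·s/L.

5.0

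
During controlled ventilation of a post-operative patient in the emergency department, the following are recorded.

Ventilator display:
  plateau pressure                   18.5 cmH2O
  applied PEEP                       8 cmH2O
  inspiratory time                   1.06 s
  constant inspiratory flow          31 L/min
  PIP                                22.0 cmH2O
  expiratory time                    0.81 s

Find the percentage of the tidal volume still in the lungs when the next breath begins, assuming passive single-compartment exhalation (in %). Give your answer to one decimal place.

10.1

Flow: 31 L/min ÷ 60 = 0.5167 L/s.
Vt = flow × Ti = 0.5167 L/s × 1.06 s × 1000 mL/L = 547.7 mL.
R = (PIP − Pplat)/V̇ = (22.0 − 18.5) / 0.5167 = 3.5/0.5167 = 6.774 cmH2O·s/L.
C = Vt/(Pplat − PEEP) = 547.7 / (18.5 − 8) = 547.7/10.5 = 52.162 mL/cmH2O.
τ = R × C = 6.774 × 0.05216 L/cmH2O = 0.3533 s.
Fraction remaining at end-expiration = e^(−Te/τ) = e^(−0.81/0.3533) = 0.101 → 10.1%.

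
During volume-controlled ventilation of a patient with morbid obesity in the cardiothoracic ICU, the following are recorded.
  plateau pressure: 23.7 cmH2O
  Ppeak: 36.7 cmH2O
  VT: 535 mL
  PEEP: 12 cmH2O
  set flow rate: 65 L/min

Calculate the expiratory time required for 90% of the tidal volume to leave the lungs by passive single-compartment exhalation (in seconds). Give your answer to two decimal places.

Flow: 65 L/min ÷ 60 = 1.0833 L/s.
R = (PIP − Pplat)/V̇ = (36.7 − 23.7) / 1.0833 = 13.0/1.0833 = 12.0 cmH2O·s/L.
C = Vt/(Pplat − PEEP) = 535.0 / (23.7 − 12) = 535.0/11.7 = 45.726 mL/cmH2O.
τ = R × C = 12.0 × 0.04573 L/cmH2O = 0.5488 s.
t = −τ·ln(1 − 0.90) = −0.5488·ln(0.1) = 1.264 s.

1.26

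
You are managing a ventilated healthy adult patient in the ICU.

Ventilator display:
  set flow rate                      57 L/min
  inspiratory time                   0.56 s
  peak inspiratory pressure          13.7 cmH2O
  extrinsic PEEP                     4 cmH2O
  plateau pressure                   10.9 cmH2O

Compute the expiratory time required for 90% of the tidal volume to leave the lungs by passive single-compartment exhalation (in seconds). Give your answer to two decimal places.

0.52

Flow: 57 L/min ÷ 60 = 0.95 L/s.
Vt = flow × Ti = 0.95 L/s × 0.56 s × 1000 mL/L = 532.0 mL.
R = (PIP − Pplat)/V̇ = (13.7 − 10.9) / 0.95 = 2.8/0.95 = 2.947 cmH2O·s/L.
C = Vt/(Pplat − PEEP) = 532.0 / (10.9 − 4) = 532.0/6.9 = 77.101 mL/cmH2O.
τ = R × C = 2.947 × 0.0771 L/cmH2O = 0.2272 s.
t = −τ·ln(1 − 0.90) = −0.2272·ln(0.1) = 0.5231 s.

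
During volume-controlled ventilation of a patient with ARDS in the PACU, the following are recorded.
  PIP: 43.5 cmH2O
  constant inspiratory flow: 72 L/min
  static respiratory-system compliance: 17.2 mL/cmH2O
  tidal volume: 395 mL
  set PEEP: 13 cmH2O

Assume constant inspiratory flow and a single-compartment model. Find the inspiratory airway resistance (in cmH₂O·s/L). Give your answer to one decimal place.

6.3

Flow: 72 L/min ÷ 60 = 1.2 L/s.
Equation of motion (constant flow): PIP = Vt/C + R·V̇ + PEEP.
R·V̇ = PIP − Vt/C − PEEP = 43.5 − 395/17.2 − 13 = 43.5 − 22.965 − 13 = 7.535 cmH2O.
R = 7.535 / 1.2 = 6.279 cmH2O·s/L.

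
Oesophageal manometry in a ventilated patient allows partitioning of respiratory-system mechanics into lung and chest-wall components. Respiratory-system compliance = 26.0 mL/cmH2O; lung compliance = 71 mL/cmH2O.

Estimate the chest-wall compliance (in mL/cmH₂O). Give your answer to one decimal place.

1/Ccw = 1/Crs − 1/CL.
1/Ccw = 1/26.0 − 1/71 = 0.02438.
Ccw = 41.017 mL/cmH2O.

41.0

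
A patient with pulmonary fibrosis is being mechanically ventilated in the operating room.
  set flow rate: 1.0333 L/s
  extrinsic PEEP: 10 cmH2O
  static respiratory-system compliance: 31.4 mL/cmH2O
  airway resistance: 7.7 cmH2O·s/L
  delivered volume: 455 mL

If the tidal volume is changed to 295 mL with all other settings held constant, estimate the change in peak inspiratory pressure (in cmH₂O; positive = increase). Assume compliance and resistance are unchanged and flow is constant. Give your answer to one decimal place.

PIP = Vt/C + R·V̇ + PEEP (constant-flow equation of motion).
Only the elastic term changes: ΔPIP = ΔVt / C = (295 − 455) / 31.4 = -5.096 cmH2O.

-5.1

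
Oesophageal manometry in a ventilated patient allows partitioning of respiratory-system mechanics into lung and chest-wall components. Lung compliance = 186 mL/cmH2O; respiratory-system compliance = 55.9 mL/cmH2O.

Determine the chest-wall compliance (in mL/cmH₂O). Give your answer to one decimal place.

1/Ccw = 1/Crs − 1/CL.
1/Ccw = 1/55.9 − 1/186 = 0.01251.
Ccw = 79.936 mL/cmH2O.

79.9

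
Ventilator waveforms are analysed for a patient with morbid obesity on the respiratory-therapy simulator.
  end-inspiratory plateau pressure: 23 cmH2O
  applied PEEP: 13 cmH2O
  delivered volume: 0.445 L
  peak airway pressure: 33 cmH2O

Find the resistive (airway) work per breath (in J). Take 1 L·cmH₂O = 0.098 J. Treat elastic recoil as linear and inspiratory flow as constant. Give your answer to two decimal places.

0.44

With constant inspiratory flow the resistive pressure is constant at PIP − Pplat = 33 − 23 = 10.0 cmH2O, so resistive work = 10.0 × 0.445 = 4.45 L·cmH2O.
× 0.098 J/(L·cmH2O) → 0.4361 J.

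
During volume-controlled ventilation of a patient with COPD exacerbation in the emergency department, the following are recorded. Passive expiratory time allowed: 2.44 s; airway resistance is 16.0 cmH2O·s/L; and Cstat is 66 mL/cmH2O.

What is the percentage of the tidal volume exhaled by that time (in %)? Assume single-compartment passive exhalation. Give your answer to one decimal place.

τ = R × C = 16.0 × 66 mL/cmH2O = 16.0 × 0.066 L/cmH2O = 1.056 s.
Passive exhalation: V(t)/V₀ = e^(−t/τ) = e^(−2.44/1.056) = 0.0992.
Fraction exhaled = 1 − 0.0992 = 0.9008 → 90.08%.

90.1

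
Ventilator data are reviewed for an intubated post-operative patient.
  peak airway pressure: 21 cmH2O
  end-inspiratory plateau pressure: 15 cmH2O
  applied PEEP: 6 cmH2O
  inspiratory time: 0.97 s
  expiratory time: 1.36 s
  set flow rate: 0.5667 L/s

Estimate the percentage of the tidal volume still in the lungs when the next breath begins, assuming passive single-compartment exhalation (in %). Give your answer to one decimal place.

Vt = flow × Ti = 0.5667 L/s × 0.97 s × 1000 mL/L = 549.7 mL.
R = (PIP − Pplat)/V̇ = (21 − 15) / 0.5667 = 6.0/0.5667 = 10.588 cmH2O·s/L.
C = Vt/(Pplat − PEEP) = 549.7 / (15 − 6) = 549.7/9.0 = 61.078 mL/cmH2O.
τ = R × C = 10.588 × 0.06108 L/cmH2O = 0.6467 s.
Fraction remaining at end-expiration = e^(−Te/τ) = e^(−1.36/0.6467) = 0.1221 → 12.21%.

12.2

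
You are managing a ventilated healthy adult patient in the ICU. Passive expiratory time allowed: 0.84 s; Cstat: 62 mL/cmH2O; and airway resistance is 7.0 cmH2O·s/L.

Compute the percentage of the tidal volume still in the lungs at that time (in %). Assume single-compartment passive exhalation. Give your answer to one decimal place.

14.4

τ = R × C = 7.0 × 62 mL/cmH2O = 7.0 × 0.062 L/cmH2O = 0.434 s.
Passive exhalation: V(t)/V₀ = e^(−t/τ) = e^(−0.84/0.434) = 0.1444.
Fraction remaining = 0.1444 → 14.44%.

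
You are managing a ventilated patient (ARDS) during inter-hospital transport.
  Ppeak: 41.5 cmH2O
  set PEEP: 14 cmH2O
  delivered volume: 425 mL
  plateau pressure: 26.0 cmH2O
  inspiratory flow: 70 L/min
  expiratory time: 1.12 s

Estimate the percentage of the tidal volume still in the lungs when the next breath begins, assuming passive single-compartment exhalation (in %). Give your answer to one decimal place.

Flow: 70 L/min ÷ 60 = 1.1667 L/s.
R = (PIP − Pplat)/V̇ = (41.5 − 26.0) / 1.1667 = 15.5/1.1667 = 13.285 cmH2O·s/L.
C = Vt/(Pplat − PEEP) = 425.0 / (26.0 − 14) = 425.0/12.0 = 35.417 mL/cmH2O.
τ = R × C = 13.285 × 0.03542 L/cmH2O = 0.4706 s.
Fraction remaining at end-expiration = e^(−Te/τ) = e^(−1.12/0.4706) = 0.09256 → 9.256%.

9.3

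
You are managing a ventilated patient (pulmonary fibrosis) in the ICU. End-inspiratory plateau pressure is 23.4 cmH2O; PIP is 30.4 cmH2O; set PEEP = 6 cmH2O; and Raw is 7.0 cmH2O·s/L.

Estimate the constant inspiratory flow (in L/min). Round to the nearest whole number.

60

flow = (PIP − Pplat) / Raw = (30.4 − 23.4) / 7.0 = 1.0 L/s × 60 = 60.0 L/min.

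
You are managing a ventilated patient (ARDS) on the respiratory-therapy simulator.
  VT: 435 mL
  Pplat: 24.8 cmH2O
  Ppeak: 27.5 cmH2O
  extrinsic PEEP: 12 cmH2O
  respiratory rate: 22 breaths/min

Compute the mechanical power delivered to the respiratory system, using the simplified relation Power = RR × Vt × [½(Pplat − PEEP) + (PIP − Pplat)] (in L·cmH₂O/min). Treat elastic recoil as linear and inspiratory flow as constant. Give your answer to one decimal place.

87.1

Per-breath work = Vt × [½(Pplat−PEEP) + (PIP−Pplat)] = 0.435 × [0.5×12.8 + 2.7] = 0.435 × 9.1 = 3.959 L·cmH2O.
Power = 22 × 3.959 = 87.098 L·cmH2O/min.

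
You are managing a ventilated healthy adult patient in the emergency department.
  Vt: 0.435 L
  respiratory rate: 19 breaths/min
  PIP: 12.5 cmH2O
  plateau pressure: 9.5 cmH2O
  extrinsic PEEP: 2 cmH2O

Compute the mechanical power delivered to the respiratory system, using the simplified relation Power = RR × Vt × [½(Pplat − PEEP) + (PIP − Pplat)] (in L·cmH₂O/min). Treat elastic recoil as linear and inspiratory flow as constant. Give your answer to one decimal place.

55.8

Per-breath work = Vt × [½(Pplat−PEEP) + (PIP−Pplat)] = 0.435 × [0.5×7.5 + 3.0] = 0.435 × 6.75 = 2.936 L·cmH2O.
Power = 19 × 2.936 = 55.784 L·cmH2O/min.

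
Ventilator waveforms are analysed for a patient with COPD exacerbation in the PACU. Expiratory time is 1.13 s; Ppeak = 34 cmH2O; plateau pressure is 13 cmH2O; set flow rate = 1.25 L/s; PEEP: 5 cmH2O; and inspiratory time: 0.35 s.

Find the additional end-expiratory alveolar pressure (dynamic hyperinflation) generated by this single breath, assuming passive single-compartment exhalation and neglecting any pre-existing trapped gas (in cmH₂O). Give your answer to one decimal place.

2.3

Vt = flow × Ti = 1.25 L/s × 0.35 s × 1000 mL/L = 437.5 mL.
R = (PIP − Pplat)/V̇ = (34 − 13) / 1.25 = 21.0/1.25 = 16.8 cmH2O·s/L.
C = Vt/(Pplat − PEEP) = 437.5 / (13 − 5) = 437.5/8.0 = 54.688 mL/cmH2O.
τ = R × C = 16.8 × 0.05469 L/cmH2O = 0.9188 s.
Fraction remaining = e^(−Te/τ) = e^(−1.13/0.9188) = 0.2923; trapped volume = 437.5 × 0.2923 = 127.88 mL.
Additional alveolar pressure from trapping ≈ V_trapped / C = 127.88 / 54.688 = 2.338 cmH2O.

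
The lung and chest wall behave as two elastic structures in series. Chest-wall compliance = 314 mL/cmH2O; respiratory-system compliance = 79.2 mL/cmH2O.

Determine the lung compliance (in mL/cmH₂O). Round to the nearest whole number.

106

1/CL = 1/Crs − 1/Ccw.
1/CL = 1/79.2 − 1/314 = 0.009442.
CL = 105.91 mL/cmH2O.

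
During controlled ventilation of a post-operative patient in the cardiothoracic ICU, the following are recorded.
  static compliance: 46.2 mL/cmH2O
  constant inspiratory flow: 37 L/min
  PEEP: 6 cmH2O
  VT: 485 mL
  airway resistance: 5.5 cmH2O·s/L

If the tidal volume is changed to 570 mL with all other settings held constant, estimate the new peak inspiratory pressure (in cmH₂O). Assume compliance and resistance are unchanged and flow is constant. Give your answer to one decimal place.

Flow: 37 L/min ÷ 60 = 0.6167 L/s.
PIP = Vt/C + R·V̇ + PEEP (constant-flow equation of motion).
Only the elastic term changes: ΔPIP = ΔVt / C = (570 − 485) / 46.2 = 1.84 cmH2O.
Original PIP = 485/46.2 + 5.5×0.6167 + 6 = 19.89 cmH2O; new PIP = 19.89 + (1.84) = 21.73 cmH2O.

21.7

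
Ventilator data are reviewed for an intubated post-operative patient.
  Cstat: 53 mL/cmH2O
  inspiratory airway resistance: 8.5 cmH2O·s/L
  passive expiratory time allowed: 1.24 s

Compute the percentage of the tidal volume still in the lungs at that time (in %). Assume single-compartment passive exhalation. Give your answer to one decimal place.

6.4

τ = R × C = 8.5 × 53 mL/cmH2O = 8.5 × 0.053 L/cmH2O = 0.4505 s.
Passive exhalation: V(t)/V₀ = e^(−t/τ) = e^(−1.24/0.4505) = 0.06377.
Fraction remaining = 0.06377 → 6.377%.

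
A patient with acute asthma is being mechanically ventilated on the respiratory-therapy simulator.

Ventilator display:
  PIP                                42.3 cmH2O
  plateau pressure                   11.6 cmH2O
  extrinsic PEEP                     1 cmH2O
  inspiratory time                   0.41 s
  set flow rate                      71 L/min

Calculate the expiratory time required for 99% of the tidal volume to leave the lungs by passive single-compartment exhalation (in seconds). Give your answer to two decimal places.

5.47

Flow: 71 L/min ÷ 60 = 1.1833 L/s.
Vt = flow × Ti = 1.1833 L/s × 0.41 s × 1000 mL/L = 485.15 mL.
R = (PIP − Pplat)/V̇ = (42.3 − 11.6) / 1.1833 = 30.7/1.1833 = 25.944 cmH2O·s/L.
C = Vt/(Pplat − PEEP) = 485.15 / (11.6 − 1) = 485.15/10.6 = 45.769 mL/cmH2O.
τ = R × C = 25.944 × 0.04577 L/cmH2O = 1.187 s.
t = −τ·ln(1 − 0.99) = −1.187·ln(0.01) = 5.466 s.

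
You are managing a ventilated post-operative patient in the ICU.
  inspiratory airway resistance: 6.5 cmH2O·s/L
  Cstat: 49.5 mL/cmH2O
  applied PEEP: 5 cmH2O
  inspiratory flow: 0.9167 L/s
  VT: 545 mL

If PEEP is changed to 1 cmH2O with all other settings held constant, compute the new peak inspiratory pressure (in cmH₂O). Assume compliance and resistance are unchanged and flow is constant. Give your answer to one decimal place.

PIP = Vt/C + R·V̇ + PEEP (constant-flow equation of motion).
Only the baseline term changes: ΔPIP = ΔPEEP = 1 − 5 = -4.0 cmH2O.
Original PIP = 545/49.5 + 6.5×0.9167 + 5 = 21.969 cmH2O; new PIP = 21.969 + (-4.0) = 17.969 cmH2O.

18.0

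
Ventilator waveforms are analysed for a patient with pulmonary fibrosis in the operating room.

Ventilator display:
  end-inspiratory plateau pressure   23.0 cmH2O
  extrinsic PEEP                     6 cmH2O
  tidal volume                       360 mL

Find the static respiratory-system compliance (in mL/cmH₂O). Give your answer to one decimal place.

21.2

Cstat = Vt / (Pplat − PEEP) = 360 / (23.0 − 6) = 360 / 17.0 = 21.176 mL/cmH2O.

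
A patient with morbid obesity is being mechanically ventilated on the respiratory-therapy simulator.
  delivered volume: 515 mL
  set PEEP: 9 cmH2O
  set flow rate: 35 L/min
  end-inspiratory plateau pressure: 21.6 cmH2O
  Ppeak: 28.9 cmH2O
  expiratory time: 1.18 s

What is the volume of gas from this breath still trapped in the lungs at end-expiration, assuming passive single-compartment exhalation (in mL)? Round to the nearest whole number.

Flow: 35 L/min ÷ 60 = 0.5833 L/s.
R = (PIP − Pplat)/V̇ = (28.9 − 21.6) / 0.5833 = 7.3/0.5833 = 12.515 cmH2O·s/L.
C = Vt/(Pplat − PEEP) = 515.0 / (21.6 − 9) = 515.0/12.6 = 40.873 mL/cmH2O.
τ = R × C = 12.515 × 0.04087 L/cmH2O = 0.5115 s.
Fraction remaining = e^(−Te/τ) = e^(−1.18/0.5115) = 0.09957.
Trapped volume = 515.0 × 0.09957 = 51.279 mL.

51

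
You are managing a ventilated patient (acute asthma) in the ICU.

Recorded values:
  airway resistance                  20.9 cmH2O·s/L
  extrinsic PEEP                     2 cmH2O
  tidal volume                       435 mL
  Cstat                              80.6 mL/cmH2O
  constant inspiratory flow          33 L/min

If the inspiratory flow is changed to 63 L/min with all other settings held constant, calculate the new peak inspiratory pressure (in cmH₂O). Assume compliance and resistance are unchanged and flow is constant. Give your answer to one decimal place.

Flow: 33 L/min ÷ 60 = 0.55 L/s.
New flow: 63 L/min ÷ 60 = 1.05 L/s.
PIP = Vt/C + R·V̇ + PEEP (constant-flow equation of motion).
Only the resistive term changes: ΔPIP = R × ΔV̇ = 20.9 × (1.05 − 0.55) = 20.9 × 0.5 = 10.45 cmH2O.
Original PIP = 435/80.6 + 20.9×0.55 + 2 = 18.892 cmH2O; new PIP = 18.892 + (10.45) = 29.342 cmH2O.

29.3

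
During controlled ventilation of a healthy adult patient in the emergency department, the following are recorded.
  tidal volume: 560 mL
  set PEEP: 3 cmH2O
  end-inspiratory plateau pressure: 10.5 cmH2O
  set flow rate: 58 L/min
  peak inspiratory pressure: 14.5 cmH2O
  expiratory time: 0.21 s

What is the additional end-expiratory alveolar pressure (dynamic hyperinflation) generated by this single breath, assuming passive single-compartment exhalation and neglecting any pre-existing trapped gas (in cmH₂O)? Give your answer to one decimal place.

Flow: 58 L/min ÷ 60 = 0.9667 L/s.
R = (PIP − Pplat)/V̇ = (14.5 − 10.5) / 0.9667 = 4.0/0.9667 = 4.138 cmH2O·s/L.
C = Vt/(Pplat − PEEP) = 560.0 / (10.5 − 3) = 560.0/7.5 = 74.667 mL/cmH2O.
τ = R × C = 4.138 × 0.07467 L/cmH2O = 0.309 s.
Fraction remaining = e^(−Te/τ) = e^(−0.21/0.309) = 0.5068; trapped volume = 560.0 × 0.5068 = 283.81 mL.
Additional alveolar pressure from trapping ≈ V_trapped / C = 283.81 / 74.667 = 3.801 cmH2O.

3.8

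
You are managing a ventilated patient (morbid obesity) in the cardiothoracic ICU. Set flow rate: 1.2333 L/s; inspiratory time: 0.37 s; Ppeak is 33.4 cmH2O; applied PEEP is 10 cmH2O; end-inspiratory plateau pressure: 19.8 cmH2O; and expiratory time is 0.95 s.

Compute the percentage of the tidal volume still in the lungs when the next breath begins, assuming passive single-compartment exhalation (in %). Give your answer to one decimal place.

15.7

Vt = flow × Ti = 1.2333 L/s × 0.37 s × 1000 mL/L = 456.32 mL.
R = (PIP − Pplat)/V̇ = (33.4 − 19.8) / 1.2333 = 13.6/1.2333 = 11.027 cmH2O·s/L.
C = Vt/(Pplat − PEEP) = 456.32 / (19.8 − 10) = 456.32/9.8 = 46.563 mL/cmH2O.
τ = R × C = 11.027 × 0.04656 L/cmH2O = 0.5134 s.
Fraction remaining at end-expiration = e^(−Te/τ) = e^(−0.95/0.5134) = 0.1572 → 15.72%.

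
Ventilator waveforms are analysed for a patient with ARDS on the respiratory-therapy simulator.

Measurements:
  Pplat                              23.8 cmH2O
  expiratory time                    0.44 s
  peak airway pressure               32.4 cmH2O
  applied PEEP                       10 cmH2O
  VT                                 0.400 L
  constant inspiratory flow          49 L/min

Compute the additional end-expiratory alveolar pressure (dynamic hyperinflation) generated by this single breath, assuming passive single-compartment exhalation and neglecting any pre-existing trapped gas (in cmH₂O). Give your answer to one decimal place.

Flow: 49 L/min ÷ 60 = 0.8167 L/s.
R = (PIP − Pplat)/V̇ = (32.4 − 23.8) / 0.8167 = 8.6/0.8167 = 10.53 cmH2O·s/L.
C = Vt/(Pplat − PEEP) = 400.0 / (23.8 − 10) = 400.0/13.8 = 28.986 mL/cmH2O.
τ = R × C = 10.53 × 0.02899 L/cmH2O = 0.3053 s.
Fraction remaining = e^(−Te/τ) = e^(−0.44/0.3053) = 0.2366; trapped volume = 400.0 × 0.2366 = 94.64 mL.
Additional alveolar pressure from trapping ≈ V_trapped / C = 94.64 / 28.986 = 3.265 cmH2O.

3.3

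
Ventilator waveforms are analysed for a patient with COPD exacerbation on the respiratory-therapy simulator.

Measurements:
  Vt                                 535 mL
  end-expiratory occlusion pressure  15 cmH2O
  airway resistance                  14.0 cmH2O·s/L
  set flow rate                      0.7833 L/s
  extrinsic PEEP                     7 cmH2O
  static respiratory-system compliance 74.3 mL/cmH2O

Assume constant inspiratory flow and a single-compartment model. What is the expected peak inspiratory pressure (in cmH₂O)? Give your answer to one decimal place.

Total PEEP = 15 cmH2O (set 7 + intrinsic 8); this is the baseline alveolar pressure.
Equation of motion (constant flow): PIP = Vt/C + R·V̇ + PEEP.
PIP = 535/74.3 + 14.0×0.7833 + 15 = 7.201 + 10.966 + 15 = 33.167 cmH2O.

33.2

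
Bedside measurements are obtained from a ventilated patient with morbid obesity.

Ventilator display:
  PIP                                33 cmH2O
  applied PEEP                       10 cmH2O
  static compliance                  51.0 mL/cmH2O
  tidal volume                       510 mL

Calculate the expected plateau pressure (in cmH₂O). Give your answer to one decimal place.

20.0

Pplat = PEEP + Vt / Cstat = 10 + 510 / 51.0 = 10 + 10.0 = 20.0 cmH2O.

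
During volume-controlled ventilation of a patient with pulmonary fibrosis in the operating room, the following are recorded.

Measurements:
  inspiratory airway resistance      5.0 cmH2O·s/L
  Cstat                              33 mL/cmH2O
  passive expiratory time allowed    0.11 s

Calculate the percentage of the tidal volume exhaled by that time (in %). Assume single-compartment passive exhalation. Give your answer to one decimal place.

τ = R × C = 5.0 × 33 mL/cmH2O = 5.0 × 0.033 L/cmH2O = 0.165 s.
Passive exhalation: V(t)/V₀ = e^(−t/τ) = e^(−0.11/0.165) = 0.5134.
Fraction exhaled = 1 − 0.5134 = 0.4866 → 48.66%.

48.7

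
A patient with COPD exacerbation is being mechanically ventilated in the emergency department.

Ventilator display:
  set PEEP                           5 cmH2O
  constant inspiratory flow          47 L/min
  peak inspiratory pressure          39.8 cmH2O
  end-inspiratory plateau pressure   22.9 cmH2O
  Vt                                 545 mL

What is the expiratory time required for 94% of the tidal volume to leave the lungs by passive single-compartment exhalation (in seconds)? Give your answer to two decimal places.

Flow: 47 L/min ÷ 60 = 0.7833 L/s.
R = (PIP − Pplat)/V̇ = (39.8 − 22.9) / 0.7833 = 16.9/0.7833 = 21.575 cmH2O·s/L.
C = Vt/(Pplat − PEEP) = 545.0 / (22.9 − 5) = 545.0/17.9 = 30.447 mL/cmH2O.
τ = R × C = 21.575 × 0.03045 L/cmH2O = 0.657 s.
t = −τ·ln(1 − 0.94) = −0.657·ln(0.06) = 1.848 s.

1.85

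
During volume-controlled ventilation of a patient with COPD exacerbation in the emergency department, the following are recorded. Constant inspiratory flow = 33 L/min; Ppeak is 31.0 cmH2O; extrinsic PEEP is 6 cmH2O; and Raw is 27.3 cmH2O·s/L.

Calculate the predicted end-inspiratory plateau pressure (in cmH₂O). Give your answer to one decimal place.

Flow: 33 L/min ÷ 60 = 0.55 L/s.
Pplat = PIP − Raw × flow = 31.0 − 27.3 × 0.55 = 31.0 − 15.015 = 15.985 cmH2O.

16.0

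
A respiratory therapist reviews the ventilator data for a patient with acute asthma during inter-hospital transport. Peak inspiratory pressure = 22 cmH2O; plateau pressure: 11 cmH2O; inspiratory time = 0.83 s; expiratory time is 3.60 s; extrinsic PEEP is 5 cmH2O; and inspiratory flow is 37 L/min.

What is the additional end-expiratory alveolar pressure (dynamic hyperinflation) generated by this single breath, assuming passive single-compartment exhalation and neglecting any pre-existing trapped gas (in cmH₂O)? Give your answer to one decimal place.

Flow: 37 L/min ÷ 60 = 0.6167 L/s.
Vt = flow × Ti = 0.6167 L/s × 0.83 s × 1000 mL/L = 511.86 mL.
R = (PIP − Pplat)/V̇ = (22 − 11) / 0.6167 = 11.0/0.6167 = 17.837 cmH2O·s/L.
C = Vt/(Pplat − PEEP) = 511.86 / (11 − 5) = 511.86/6.0 = 85.31 mL/cmH2O.
τ = R × C = 17.837 × 0.08531 L/cmH2O = 1.522 s.
Fraction remaining = e^(−Te/τ) = e^(−3.60/1.522) = 0.09392; trapped volume = 511.86 × 0.09392 = 48.074 mL.
Additional alveolar pressure from trapping ≈ V_trapped / C = 48.074 / 85.31 = 0.5635 cmH2O.

0.6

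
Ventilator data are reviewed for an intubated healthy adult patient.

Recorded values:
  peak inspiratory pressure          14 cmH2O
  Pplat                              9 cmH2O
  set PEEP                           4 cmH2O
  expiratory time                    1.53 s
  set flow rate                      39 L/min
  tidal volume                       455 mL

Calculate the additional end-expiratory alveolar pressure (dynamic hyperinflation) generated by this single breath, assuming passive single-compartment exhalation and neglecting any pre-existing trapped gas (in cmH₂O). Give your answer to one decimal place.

Flow: 39 L/min ÷ 60 = 0.65 L/s.
R = (PIP − Pplat)/V̇ = (14 − 9) / 0.65 = 5.0/0.65 = 7.692 cmH2O·s/L.
C = Vt/(Pplat − PEEP) = 455.0 / (9 − 4) = 455.0/5.0 = 91.0 mL/cmH2O.
τ = R × C = 7.692 × 0.091 L/cmH2O = 0.7 s.
Fraction remaining = e^(−Te/τ) = e^(−1.53/0.7) = 0.1124; trapped volume = 455.0 × 0.1124 = 51.142 mL.
Additional alveolar pressure from trapping ≈ V_trapped / C = 51.142 / 91.0 = 0.562 cmH2O.

0.6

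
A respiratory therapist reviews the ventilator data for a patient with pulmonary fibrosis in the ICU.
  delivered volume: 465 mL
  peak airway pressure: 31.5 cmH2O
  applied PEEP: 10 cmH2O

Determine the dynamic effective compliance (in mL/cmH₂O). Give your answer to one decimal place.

21.6

Dynamic compliance = Vt / (PIP − PEEP) = 465 / (31.5 − 10) = 465 / 21.5 = 21.628 mL/cmH2O.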